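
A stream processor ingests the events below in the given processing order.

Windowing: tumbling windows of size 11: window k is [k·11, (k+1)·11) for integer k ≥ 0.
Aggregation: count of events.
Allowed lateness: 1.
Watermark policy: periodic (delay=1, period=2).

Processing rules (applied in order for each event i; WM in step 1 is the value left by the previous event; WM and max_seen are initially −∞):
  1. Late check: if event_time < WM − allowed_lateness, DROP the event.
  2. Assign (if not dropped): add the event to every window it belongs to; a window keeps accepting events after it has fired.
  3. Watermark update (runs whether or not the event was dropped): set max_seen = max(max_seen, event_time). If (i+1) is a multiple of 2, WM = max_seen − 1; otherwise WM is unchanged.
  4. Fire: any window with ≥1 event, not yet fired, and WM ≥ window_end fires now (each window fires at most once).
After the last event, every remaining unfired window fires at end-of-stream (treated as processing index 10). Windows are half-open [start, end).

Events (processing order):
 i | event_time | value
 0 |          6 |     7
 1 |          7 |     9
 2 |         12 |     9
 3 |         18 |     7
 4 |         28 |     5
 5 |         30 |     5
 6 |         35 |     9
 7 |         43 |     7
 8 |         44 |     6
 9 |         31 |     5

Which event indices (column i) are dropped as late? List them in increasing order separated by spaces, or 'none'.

i=0 t=6 v=7: → [0,11); WM=−∞
i=1 t=7 v=9: → [0,11); WM=6
i=2 t=12 v=9: → [11,22); WM=6
i=3 t=18 v=7: → [11,22); WM=17; [0,11) fires=2
i=4 t=28 v=5: → [22,33); WM=17
i=5 t=30 v=5: → [22,33); WM=29; [11,22) fires=2
i=6 t=35 v=9: → [33,44); WM=29
i=7 t=43 v=7: → [33,44); WM=42; [22,33) fires=2
i=8 t=44 v=6: → [44,55); WM=42
i=9 t=31 v=5: DROP (t<42-1); WM=43

9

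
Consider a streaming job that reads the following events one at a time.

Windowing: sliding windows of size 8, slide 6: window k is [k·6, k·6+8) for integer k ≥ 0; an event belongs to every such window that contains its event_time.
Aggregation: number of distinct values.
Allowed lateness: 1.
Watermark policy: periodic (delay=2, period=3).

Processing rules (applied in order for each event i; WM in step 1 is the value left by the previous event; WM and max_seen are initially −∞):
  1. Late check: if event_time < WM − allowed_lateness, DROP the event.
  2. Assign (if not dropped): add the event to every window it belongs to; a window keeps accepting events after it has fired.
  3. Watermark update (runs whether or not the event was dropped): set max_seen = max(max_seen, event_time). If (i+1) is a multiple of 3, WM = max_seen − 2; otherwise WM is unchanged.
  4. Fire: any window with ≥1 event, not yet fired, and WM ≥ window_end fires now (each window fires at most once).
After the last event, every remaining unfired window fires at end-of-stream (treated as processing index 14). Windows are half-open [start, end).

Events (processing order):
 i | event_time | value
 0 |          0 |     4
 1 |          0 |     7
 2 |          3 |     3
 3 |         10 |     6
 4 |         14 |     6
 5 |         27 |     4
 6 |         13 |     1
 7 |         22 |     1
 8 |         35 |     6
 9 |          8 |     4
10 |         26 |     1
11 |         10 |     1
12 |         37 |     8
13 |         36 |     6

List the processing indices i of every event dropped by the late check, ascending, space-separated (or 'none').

i=0 t=0 v=4: → [0,8); WM=−∞
i=1 t=0 v=7: → [0,8); WM=−∞
i=2 t=3 v=3: → [0,8); WM=1
i=3 t=10 v=6: → [6,14); WM=1
i=4 t=14 v=6: → [12,20); WM=1
i=5 t=27 v=4: → [24,32); WM=25; [0,8) fires=3 [6,14) fires=1 [12,20) fires=1
i=6 t=13 v=1: DROP (t<25-1); WM=25
i=7 t=22 v=1: DROP (t<25-1); WM=25
i=8 t=35 v=6: → [30,38); WM=33; [24,32) fires=1
i=9 t=8 v=4: DROP (t<33-1); WM=33
i=10 t=26 v=1: DROP (t<33-1); WM=33
i=11 t=10 v=1: DROP (t<33-1); WM=33
i=12 t=37 v=8: → [36,44),[30,38); WM=33
i=13 t=36 v=6: → [36,44),[30,38); WM=33

6 7 9 10 11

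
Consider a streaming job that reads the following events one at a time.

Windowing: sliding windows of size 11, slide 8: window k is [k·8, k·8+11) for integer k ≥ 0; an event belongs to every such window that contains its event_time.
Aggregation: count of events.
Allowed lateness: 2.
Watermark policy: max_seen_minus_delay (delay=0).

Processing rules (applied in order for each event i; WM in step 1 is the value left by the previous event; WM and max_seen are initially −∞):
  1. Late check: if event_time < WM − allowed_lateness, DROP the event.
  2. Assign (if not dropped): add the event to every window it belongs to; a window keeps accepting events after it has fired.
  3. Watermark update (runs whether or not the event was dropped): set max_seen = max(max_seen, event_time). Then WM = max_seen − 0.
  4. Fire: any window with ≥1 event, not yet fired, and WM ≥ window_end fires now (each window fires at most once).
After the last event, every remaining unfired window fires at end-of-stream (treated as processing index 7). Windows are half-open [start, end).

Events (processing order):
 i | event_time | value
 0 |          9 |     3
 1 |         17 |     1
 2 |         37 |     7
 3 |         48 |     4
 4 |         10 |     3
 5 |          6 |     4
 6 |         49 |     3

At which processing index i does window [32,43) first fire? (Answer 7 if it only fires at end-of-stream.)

i=0 t=9 v=3: → [8,19),[0,11); WM=9
i=1 t=17 v=1: → [16,27),[8,19); WM=17; [0,11) fires=1
i=2 t=37 v=7: → [32,43); WM=37; [8,19) fires=2 [16,27) fires=1
i=3 t=48 v=4: → [48,59),[40,51); WM=48; [32,43) fires=1
i=4 t=10 v=3: DROP (t<48-2); WM=48
i=5 t=6 v=4: DROP (t<48-2); WM=48
i=6 t=49 v=3: → [48,59),[40,51); WM=49

3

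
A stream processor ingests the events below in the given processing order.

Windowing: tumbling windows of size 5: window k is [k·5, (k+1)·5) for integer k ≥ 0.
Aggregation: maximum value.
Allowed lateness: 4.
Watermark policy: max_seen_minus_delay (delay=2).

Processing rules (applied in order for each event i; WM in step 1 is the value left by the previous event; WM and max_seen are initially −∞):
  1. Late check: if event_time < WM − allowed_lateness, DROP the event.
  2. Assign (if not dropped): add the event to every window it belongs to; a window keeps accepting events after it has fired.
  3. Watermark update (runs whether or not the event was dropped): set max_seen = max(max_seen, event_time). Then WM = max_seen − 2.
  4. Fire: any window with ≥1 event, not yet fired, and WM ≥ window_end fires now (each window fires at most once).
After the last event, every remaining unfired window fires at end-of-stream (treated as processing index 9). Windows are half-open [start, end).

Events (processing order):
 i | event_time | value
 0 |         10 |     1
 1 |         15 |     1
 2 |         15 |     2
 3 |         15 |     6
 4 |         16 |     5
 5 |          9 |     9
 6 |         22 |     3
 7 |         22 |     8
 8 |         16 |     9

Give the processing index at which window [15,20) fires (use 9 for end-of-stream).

i=0 t=10 v=1: → [10,15); WM=8
i=1 t=15 v=1: → [15,20); WM=13
i=2 t=15 v=2: → [15,20); WM=13
i=3 t=15 v=6: → [15,20); WM=13
i=4 t=16 v=5: → [15,20); WM=14
i=5 t=9 v=9: DROP (t<14-4); WM=14
i=6 t=22 v=3: → [20,25); WM=20; [10,15) fires=1 [15,20) fires=6
i=7 t=22 v=8: → [20,25); WM=20
i=8 t=16 v=9: → [15,20); WM=20

6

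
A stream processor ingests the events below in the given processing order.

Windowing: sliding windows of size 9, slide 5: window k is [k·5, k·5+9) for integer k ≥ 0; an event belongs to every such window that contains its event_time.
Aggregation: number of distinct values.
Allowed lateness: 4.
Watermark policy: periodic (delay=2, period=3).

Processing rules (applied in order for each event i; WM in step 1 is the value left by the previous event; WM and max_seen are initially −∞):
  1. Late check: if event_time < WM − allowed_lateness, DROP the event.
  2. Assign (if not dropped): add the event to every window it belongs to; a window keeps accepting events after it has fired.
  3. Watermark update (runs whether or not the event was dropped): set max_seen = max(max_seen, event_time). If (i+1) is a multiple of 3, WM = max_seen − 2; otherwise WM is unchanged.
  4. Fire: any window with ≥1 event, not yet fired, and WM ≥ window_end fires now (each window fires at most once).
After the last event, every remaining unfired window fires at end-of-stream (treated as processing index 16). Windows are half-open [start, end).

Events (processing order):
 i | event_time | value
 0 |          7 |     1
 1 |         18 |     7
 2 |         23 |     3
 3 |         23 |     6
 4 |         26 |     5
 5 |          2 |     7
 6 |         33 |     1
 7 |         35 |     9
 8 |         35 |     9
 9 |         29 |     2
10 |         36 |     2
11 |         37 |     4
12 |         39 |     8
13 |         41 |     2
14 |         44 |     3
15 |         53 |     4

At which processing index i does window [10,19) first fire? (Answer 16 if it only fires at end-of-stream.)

i=0 t=7 v=1: → [5,14),[0,9); WM=−∞
i=1 t=18 v=7: → [15,24),[10,19); WM=−∞
i=2 t=23 v=3: → [20,29),[15,24); WM=21; [0,9) fires=1 [5,14) fires=1 [10,19) fires=1
i=3 t=23 v=6: → [20,29),[15,24); WM=21
i=4 t=26 v=5: → [25,34),[20,29); WM=21
i=5 t=2 v=7: DROP (t<21-4); WM=24; [15,24) fires=3
i=6 t=33 v=1: → [30,39),[25,34); WM=24
i=7 t=35 v=9: → [35,44),[30,39); WM=24
i=8 t=35 v=9: → [35,44),[30,39); WM=33; [20,29) fires=3
i=9 t=29 v=2: → [25,34); WM=33
i=10 t=36 v=2: → [35,44),[30,39); WM=33
i=11 t=37 v=4: → [35,44),[30,39); WM=35; [25,34) fires=3
i=12 t=39 v=8: → [35,44); WM=35
i=13 t=41 v=2: → [40,49),[35,44); WM=35
i=14 t=44 v=3: → [40,49); WM=42; [30,39) fires=4
i=15 t=53 v=4: → [50,59),[45,54); WM=42

2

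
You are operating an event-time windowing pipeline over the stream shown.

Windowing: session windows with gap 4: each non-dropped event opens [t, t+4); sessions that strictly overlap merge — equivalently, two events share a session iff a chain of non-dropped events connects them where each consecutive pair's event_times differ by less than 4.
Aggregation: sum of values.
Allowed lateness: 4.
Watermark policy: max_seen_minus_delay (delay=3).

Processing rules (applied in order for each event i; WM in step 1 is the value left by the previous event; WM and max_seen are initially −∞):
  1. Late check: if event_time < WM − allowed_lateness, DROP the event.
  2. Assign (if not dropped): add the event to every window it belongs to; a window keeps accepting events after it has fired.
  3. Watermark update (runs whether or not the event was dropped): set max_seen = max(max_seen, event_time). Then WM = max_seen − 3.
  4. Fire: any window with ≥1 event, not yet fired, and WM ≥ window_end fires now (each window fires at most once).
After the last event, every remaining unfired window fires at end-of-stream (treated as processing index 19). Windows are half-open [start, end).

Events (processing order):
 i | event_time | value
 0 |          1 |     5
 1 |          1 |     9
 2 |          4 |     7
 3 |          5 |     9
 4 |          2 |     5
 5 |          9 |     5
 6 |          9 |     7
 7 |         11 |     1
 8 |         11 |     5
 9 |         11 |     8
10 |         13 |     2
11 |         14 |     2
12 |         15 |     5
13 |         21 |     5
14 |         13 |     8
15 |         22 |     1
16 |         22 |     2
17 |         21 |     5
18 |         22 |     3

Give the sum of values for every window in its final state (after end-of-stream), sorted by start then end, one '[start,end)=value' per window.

i=0 t=1 v=5: → [1,5); WM=-2
i=1 t=1 v=9: → [1,5); WM=-2
i=2 t=4 v=7: → [1,8); WM=1
i=3 t=5 v=9: → [1,9); WM=2
i=4 t=2 v=5: → [1,9); WM=2
i=5 t=9 v=5: → [9,13); WM=6
i=6 t=9 v=7: → [9,13); WM=6
i=7 t=11 v=1: → [9,15); WM=8
i=8 t=11 v=5: → [9,15); WM=8
i=9 t=11 v=8: → [9,15); WM=8
i=10 t=13 v=2: → [9,17); WM=10
i=11 t=14 v=2: → [9,18); WM=11
i=12 t=15 v=5: → [9,19); WM=12
i=13 t=21 v=5: → [21,25); WM=18
i=14 t=13 v=8: DROP (t<18-4); WM=18
i=15 t=22 v=1: → [21,26); WM=19
i=16 t=22 v=2: → [21,26); WM=19
i=17 t=21 v=5: → [21,26); WM=19
i=18 t=22 v=3: → [21,26); WM=19

[1,9)=35 [9,19)=35 [21,26)=16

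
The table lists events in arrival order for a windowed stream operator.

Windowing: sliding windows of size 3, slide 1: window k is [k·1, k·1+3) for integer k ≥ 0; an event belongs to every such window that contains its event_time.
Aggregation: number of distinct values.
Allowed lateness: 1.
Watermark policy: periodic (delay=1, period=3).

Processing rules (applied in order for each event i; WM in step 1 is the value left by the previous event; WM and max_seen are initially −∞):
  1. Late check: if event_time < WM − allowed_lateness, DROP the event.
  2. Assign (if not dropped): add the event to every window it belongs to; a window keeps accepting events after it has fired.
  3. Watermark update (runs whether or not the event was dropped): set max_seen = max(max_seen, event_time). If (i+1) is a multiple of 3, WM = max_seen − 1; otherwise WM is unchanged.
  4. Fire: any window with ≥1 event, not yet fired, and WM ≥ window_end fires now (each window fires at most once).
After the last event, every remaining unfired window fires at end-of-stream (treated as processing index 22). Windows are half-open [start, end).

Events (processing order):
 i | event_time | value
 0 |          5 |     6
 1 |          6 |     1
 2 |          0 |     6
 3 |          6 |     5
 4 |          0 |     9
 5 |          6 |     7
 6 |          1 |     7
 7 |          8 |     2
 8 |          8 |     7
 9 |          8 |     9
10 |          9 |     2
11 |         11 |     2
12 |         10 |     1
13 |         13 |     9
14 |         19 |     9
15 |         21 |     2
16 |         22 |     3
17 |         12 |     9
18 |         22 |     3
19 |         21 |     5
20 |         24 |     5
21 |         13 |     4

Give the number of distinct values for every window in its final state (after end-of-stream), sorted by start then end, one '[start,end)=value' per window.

i=0 t=5 v=6: → [5,8),[4,7),[3,6); WM=−∞
i=1 t=6 v=1: → [6,9),[5,8),[4,7); WM=−∞
i=2 t=0 v=6: → [0,3); WM=5; [0,3) fires=1
i=3 t=6 v=5: → [6,9),[5,8),[4,7); WM=5
i=4 t=0 v=9: DROP (t<5-1); WM=5
i=5 t=6 v=7: → [6,9),[5,8),[4,7); WM=5
i=6 t=1 v=7: DROP (t<5-1); WM=5
i=7 t=8 v=2: → [8,11),[7,10),[6,9); WM=5
i=8 t=8 v=7: → [8,11),[7,10),[6,9); WM=7; [3,6) fires=1 [4,7) fires=4
i=9 t=8 v=9: → [8,11),[7,10),[6,9); WM=7
i=10 t=9 v=2: → [9,12),[8,11),[7,10); WM=7
i=11 t=11 v=2: → [11,14),[10,13),[9,12); WM=10; [5,8) fires=4 [6,9) fires=5 [7,10) fires=3
i=12 t=10 v=1: → [10,13),[9,12),[8,11); WM=10
i=13 t=13 v=9: → [13,16),[12,15),[11,14); WM=10
i=14 t=19 v=9: → [19,22),[18,21),[17,20); WM=18; [8,11) fires=4 [9,12) fires=2 [10,13) fires=2 [11,14) fires=2 [12,15) fires=1 [13,16) fires=1
i=15 t=21 v=2: → [21,24),[20,23),[19,22); WM=18
i=16 t=22 v=3: → [22,25),[21,24),[20,23); WM=18
i=17 t=12 v=9: DROP (t<18-1); WM=21; [17,20) fires=1 [18,21) fires=1
i=18 t=22 v=3: → [22,25),[21,24),[20,23); WM=21
i=19 t=21 v=5: → [21,24),[20,23),[19,22); WM=21
i=20 t=24 v=5: → [24,27),[23,26),[22,25); WM=23; [19,22) fires=3 [20,23) fires=3
i=21 t=13 v=4: DROP (t<23-1); WM=23

[0,3)=1 [3,6)=1 [4,7)=4 [5,8)=4 [6,9)=5 [7,10)=3 [8,11)=4 [9,12)=2 [10,13)=2 [11,14)=2 [12,15)=1 [13,16)=1 [17,20)=1 [18,21)=1 [19,22)=3 [20,23)=3 [21,24)=3 [22,25)=2 [23,26)=1 [24,27)=1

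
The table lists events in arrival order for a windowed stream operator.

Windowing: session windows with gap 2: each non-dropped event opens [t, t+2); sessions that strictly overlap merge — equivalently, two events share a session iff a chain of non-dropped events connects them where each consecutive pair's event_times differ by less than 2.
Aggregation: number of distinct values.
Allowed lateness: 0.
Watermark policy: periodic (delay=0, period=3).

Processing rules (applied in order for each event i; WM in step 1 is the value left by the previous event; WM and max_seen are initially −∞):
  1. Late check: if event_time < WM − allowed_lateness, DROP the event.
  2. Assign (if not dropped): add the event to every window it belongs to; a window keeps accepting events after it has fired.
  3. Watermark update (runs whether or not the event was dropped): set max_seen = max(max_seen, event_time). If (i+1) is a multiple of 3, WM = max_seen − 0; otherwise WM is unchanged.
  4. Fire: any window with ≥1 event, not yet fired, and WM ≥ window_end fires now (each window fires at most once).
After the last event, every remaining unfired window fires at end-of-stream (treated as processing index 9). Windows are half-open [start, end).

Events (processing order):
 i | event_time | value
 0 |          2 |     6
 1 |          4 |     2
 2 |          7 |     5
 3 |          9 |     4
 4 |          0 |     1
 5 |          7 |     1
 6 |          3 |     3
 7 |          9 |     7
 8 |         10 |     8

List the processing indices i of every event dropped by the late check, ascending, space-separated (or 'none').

4 6

i=0 t=2 v=6: → [2,4); WM=−∞
i=1 t=4 v=2: → [4,6); WM=−∞
i=2 t=7 v=5: → [7,9); WM=7
i=3 t=9 v=4: → [9,11); WM=7
i=4 t=0 v=1: DROP (t<7-0); WM=7
i=5 t=7 v=1: → [7,9); WM=9
i=6 t=3 v=3: DROP (t<9-0); WM=9
i=7 t=9 v=7: → [9,11); WM=9
i=8 t=10 v=8: → [9,12); WM=10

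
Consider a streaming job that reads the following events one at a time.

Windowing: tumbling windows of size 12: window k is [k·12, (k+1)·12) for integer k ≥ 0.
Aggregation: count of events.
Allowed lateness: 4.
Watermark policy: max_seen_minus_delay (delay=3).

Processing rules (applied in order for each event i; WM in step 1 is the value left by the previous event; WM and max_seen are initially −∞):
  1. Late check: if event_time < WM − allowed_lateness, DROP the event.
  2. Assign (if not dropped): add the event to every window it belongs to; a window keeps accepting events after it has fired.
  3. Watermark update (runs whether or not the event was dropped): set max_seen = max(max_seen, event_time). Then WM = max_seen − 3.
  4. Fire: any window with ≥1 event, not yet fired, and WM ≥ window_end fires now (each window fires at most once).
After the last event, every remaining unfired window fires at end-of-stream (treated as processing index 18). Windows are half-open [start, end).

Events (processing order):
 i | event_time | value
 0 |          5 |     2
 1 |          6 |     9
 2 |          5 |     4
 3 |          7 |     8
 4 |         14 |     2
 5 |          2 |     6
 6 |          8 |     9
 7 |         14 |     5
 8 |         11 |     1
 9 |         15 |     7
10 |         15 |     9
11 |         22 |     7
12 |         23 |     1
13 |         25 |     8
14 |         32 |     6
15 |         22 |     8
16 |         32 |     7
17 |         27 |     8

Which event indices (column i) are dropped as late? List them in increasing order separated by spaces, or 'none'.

5 15

i=0 t=5 v=2: → [0,12); WM=2
i=1 t=6 v=9: → [0,12); WM=3
i=2 t=5 v=4: → [0,12); WM=3
i=3 t=7 v=8: → [0,12); WM=4
i=4 t=14 v=2: → [12,24); WM=11
i=5 t=2 v=6: DROP (t<11-4); WM=11
i=6 t=8 v=9: → [0,12); WM=11
i=7 t=14 v=5: → [12,24); WM=11
i=8 t=11 v=1: → [0,12); WM=11
i=9 t=15 v=7: → [12,24); WM=12; [0,12) fires=6
i=10 t=15 v=9: → [12,24); WM=12
i=11 t=22 v=7: → [12,24); WM=19
i=12 t=23 v=1: → [12,24); WM=20
i=13 t=25 v=8: → [24,36); WM=22
i=14 t=32 v=6: → [24,36); WM=29; [12,24) fires=6
i=15 t=22 v=8: DROP (t<29-4); WM=29
i=16 t=32 v=7: → [24,36); WM=29
i=17 t=27 v=8: → [24,36); WM=29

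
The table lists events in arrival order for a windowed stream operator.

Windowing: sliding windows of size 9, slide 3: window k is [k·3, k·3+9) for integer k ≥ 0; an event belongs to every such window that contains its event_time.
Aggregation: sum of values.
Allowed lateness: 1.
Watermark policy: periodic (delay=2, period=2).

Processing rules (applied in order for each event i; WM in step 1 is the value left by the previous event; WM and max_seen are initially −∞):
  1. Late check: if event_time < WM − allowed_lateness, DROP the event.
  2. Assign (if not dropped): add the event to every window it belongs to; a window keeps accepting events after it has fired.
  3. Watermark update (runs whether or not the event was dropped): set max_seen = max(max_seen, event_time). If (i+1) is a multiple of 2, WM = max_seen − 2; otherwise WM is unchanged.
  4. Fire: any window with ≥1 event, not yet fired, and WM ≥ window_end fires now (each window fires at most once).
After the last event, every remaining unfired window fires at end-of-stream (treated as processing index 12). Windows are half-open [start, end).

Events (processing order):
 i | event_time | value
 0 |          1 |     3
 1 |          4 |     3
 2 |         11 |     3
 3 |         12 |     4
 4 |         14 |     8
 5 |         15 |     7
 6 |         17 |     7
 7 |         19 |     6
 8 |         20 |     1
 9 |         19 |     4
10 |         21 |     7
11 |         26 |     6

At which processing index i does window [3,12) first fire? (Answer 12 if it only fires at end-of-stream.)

5

i=0 t=1 v=3: → [0,9); WM=−∞
i=1 t=4 v=3: → [3,12),[0,9); WM=2
i=2 t=11 v=3: → [9,18),[6,15),[3,12); WM=2
i=3 t=12 v=4: → [12,21),[9,18),[6,15); WM=10; [0,9) fires=6
i=4 t=14 v=8: → [12,21),[9,18),[6,15); WM=10
i=5 t=15 v=7: → [15,24),[12,21),[9,18); WM=13; [3,12) fires=6
i=6 t=17 v=7: → [15,24),[12,21),[9,18); WM=13
i=7 t=19 v=6: → [18,27),[15,24),[12,21); WM=17; [6,15) fires=15
i=8 t=20 v=1: → [18,27),[15,24),[12,21); WM=17
i=9 t=19 v=4: → [18,27),[15,24),[12,21); WM=18; [9,18) fires=29
i=10 t=21 v=7: → [21,30),[18,27),[15,24); WM=18
i=11 t=26 v=6: → [24,33),[21,30),[18,27); WM=24; [12,21) fires=37 [15,24) fires=32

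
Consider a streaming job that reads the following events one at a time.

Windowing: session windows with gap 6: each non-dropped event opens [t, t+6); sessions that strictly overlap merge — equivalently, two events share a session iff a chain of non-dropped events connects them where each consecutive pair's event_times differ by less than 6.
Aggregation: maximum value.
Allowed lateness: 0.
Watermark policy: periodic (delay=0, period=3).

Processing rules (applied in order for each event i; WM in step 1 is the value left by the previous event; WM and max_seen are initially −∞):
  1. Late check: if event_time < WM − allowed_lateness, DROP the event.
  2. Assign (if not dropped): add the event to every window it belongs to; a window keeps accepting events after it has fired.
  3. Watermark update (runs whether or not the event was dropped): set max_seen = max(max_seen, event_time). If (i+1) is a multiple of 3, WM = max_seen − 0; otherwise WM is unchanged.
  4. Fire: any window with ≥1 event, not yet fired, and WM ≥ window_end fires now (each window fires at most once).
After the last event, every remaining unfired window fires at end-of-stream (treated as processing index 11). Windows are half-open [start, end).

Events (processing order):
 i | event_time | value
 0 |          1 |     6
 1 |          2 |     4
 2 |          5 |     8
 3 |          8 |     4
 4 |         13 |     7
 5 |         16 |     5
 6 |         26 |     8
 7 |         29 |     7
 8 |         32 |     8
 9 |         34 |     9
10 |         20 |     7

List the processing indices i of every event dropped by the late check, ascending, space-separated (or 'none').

i=0 t=1 v=6: → [1,7); WM=−∞
i=1 t=2 v=4: → [1,8); WM=−∞
i=2 t=5 v=8: → [1,11); WM=5
i=3 t=8 v=4: → [1,14); WM=5
i=4 t=13 v=7: → [1,19); WM=5
i=5 t=16 v=5: → [1,22); WM=16
i=6 t=26 v=8: → [26,32); WM=16
i=7 t=29 v=7: → [26,35); WM=16
i=8 t=32 v=8: → [26,38); WM=32
i=9 t=34 v=9: → [26,40); WM=32
i=10 t=20 v=7: DROP (t<32-0); WM=32

10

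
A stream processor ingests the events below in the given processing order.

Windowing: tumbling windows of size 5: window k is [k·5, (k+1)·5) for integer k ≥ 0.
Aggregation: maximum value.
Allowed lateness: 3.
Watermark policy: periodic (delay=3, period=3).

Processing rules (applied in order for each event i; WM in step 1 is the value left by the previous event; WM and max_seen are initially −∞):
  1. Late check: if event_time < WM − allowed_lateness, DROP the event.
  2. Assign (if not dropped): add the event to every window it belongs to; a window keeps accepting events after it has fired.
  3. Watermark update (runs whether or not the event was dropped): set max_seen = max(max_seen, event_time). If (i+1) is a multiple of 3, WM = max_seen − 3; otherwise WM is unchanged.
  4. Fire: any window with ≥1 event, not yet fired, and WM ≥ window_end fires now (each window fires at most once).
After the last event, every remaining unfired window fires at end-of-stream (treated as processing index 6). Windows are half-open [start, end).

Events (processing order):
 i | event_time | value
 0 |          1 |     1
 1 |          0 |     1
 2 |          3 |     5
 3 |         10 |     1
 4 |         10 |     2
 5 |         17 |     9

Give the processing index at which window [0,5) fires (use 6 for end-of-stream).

i=0 t=1 v=1: → [0,5); WM=−∞
i=1 t=0 v=1: → [0,5); WM=−∞
i=2 t=3 v=5: → [0,5); WM=0
i=3 t=10 v=1: → [10,15); WM=0
i=4 t=10 v=2: → [10,15); WM=0
i=5 t=17 v=9: → [15,20); WM=14; [0,5) fires=5

5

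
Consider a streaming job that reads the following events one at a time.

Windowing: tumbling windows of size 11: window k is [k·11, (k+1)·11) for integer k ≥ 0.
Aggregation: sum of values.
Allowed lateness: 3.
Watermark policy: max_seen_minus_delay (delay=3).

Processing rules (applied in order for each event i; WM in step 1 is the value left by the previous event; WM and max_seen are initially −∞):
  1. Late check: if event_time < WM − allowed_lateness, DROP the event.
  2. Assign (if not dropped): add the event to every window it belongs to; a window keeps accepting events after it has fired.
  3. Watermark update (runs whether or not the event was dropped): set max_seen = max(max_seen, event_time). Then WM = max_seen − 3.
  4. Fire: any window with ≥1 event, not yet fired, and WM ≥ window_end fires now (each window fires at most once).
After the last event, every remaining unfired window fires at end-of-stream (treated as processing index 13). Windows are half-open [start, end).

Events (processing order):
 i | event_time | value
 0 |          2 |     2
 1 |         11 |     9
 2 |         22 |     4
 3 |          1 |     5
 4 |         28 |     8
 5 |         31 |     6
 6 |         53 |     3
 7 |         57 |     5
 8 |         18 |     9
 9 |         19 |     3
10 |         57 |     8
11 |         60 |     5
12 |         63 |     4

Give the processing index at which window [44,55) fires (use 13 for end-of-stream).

11

i=0 t=2 v=2: → [0,11); WM=-1
i=1 t=11 v=9: → [11,22); WM=8
i=2 t=22 v=4: → [22,33); WM=19; [0,11) fires=2
i=3 t=1 v=5: DROP (t<19-3); WM=19
i=4 t=28 v=8: → [22,33); WM=25; [11,22) fires=9
i=5 t=31 v=6: → [22,33); WM=28
i=6 t=53 v=3: → [44,55); WM=50; [22,33) fires=18
i=7 t=57 v=5: → [55,66); WM=54
i=8 t=18 v=9: DROP (t<54-3); WM=54
i=9 t=19 v=3: DROP (t<54-3); WM=54
i=10 t=57 v=8: → [55,66); WM=54
i=11 t=60 v=5: → [55,66); WM=57; [44,55) fires=3
i=12 t=63 v=4: → [55,66); WM=60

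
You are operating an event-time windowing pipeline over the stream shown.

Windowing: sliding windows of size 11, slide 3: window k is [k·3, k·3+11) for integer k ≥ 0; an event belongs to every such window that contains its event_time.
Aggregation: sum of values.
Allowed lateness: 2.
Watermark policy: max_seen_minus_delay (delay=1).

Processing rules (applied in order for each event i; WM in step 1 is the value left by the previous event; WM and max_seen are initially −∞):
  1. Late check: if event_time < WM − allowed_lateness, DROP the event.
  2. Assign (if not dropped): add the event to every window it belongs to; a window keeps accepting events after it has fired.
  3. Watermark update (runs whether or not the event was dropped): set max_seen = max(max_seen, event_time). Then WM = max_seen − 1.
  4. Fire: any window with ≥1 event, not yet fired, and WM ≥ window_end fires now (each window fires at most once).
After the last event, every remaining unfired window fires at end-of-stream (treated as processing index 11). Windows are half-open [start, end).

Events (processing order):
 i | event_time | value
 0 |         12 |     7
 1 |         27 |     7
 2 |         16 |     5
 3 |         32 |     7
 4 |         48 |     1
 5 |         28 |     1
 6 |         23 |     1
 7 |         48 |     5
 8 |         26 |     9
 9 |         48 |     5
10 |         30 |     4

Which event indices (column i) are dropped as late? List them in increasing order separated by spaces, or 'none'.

i=0 t=12 v=7: → [12,23),[9,20),[6,17),[3,14); WM=11
i=1 t=27 v=7: → [27,38),[24,35),[21,32),[18,29); WM=26; [3,14) fires=7 [6,17) fires=7 [9,20) fires=7 [12,23) fires=7
i=2 t=16 v=5: DROP (t<26-2); WM=26
i=3 t=32 v=7: → [30,41),[27,38),[24,35); WM=31; [18,29) fires=7
i=4 t=48 v=1: → [48,59),[45,56),[42,53),[39,50); WM=47; [21,32) fires=7 [24,35) fires=14 [27,38) fires=14 [30,41) fires=7
i=5 t=28 v=1: DROP (t<47-2); WM=47
i=6 t=23 v=1: DROP (t<47-2); WM=47
i=7 t=48 v=5: → [48,59),[45,56),[42,53),[39,50); WM=47
i=8 t=26 v=9: DROP (t<47-2); WM=47
i=9 t=48 v=5: → [48,59),[45,56),[42,53),[39,50); WM=47
i=10 t=30 v=4: DROP (t<47-2); WM=47

2 5 6 8 10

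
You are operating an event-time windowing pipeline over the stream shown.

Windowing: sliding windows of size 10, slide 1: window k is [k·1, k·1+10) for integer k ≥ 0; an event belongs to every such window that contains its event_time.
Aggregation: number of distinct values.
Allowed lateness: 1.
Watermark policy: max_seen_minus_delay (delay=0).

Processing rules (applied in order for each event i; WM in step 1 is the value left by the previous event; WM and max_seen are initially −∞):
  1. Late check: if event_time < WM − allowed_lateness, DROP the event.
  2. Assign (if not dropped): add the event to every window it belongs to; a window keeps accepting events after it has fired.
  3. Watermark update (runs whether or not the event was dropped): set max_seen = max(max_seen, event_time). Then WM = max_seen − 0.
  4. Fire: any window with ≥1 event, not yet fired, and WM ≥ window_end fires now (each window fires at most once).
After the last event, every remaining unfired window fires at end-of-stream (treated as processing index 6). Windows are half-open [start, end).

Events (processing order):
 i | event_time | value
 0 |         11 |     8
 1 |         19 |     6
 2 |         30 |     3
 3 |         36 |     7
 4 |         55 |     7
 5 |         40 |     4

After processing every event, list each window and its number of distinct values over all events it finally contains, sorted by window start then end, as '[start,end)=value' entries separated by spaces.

[2,12)=1 [3,13)=1 [4,14)=1 [5,15)=1 [6,16)=1 [7,17)=1 [8,18)=1 [9,19)=1 [10,20)=2 [11,21)=2 [12,22)=1 [13,23)=1 [14,24)=1 [15,25)=1 [16,26)=1 [17,27)=1 [18,28)=1 [19,29)=1 [21,31)=1 [22,32)=1 [23,33)=1 [24,34)=1 [25,35)=1 [26,36)=1 [27,37)=2 [28,38)=2 [29,39)=2 [30,40)=2 [31,41)=1 [32,42)=1 [33,43)=1 [34,44)=1 [35,45)=1 [36,46)=1 [46,56)=1 [47,57)=1 [48,58)=1 [49,59)=1 [50,60)=1 [51,61)=1 [52,62)=1 [53,63)=1 [54,64)=1 [55,65)=1

i=0 t=11 v=8: → [11,21),[10,20),[9,19),[8,18),[7,17),[6,16),[5,15),[4,14),[3,13),[2,12); WM=11
i=1 t=19 v=6: → [19,29),[18,28),[17,27),[16,26),[15,25),[14,24),[13,23),[12,22),[11,21),[10,20); WM=19; [2,12) fires=1 [3,13) fires=1 [4,14) fires=1 [5,15) fires=1 [6,16) fires=1 [7,17) fires=1 [8,18) fires=1 [9,19) fires=1
i=2 t=30 v=3: → [30,40),[29,39),[28,38),[27,37),[26,36),[25,35),[24,34),[23,33),[22,32),[21,31); WM=30; [10,20) fires=2 [11,21) fires=2 [12,22) fires=1 [13,23) fires=1 [14,24) fires=1 [15,25) fires=1 [16,26) fires=1 [17,27) fires=1 [18,28) fires=1 [19,29) fires=1
i=3 t=36 v=7: → [36,46),[35,45),[34,44),[33,43),[32,42),[31,41),[30,40),[29,39),[28,38),[27,37); WM=36; [21,31) fires=1 [22,32) fires=1 [23,33) fires=1 [24,34) fires=1 [25,35) fires=1 [26,36) fires=1
i=4 t=55 v=7: → [55,65),[54,64),[53,63),[52,62),[51,61),[50,60),[49,59),[48,58),[47,57),[46,56); WM=55; [27,37) fires=2 [28,38) fires=2 [29,39) fires=2 [30,40) fires=2 [31,41) fires=1 [32,42) fires=1 [33,43) fires=1 [34,44) fires=1 [35,45) fires=1 [36,46) fires=1
i=5 t=40 v=4: DROP (t<55-1); WM=55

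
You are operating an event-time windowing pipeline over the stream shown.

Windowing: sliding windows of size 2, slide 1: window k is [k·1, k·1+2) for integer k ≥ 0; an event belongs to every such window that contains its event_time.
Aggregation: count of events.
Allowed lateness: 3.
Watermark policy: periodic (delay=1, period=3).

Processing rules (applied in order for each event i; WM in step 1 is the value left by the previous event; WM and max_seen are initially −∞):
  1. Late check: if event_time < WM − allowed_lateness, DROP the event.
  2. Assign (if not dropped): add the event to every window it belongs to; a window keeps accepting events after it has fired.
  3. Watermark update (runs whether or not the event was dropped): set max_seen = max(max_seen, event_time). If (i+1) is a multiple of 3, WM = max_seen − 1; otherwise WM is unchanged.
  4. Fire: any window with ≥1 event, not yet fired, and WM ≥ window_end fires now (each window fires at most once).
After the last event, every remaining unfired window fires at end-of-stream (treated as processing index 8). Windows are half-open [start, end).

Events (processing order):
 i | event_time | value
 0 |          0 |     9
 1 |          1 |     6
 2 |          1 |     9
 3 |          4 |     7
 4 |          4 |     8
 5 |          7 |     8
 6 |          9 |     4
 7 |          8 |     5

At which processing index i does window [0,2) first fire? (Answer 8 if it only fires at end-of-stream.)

5

i=0 t=0 v=9: → [0,2); WM=−∞
i=1 t=1 v=6: → [1,3),[0,2); WM=−∞
i=2 t=1 v=9: → [1,3),[0,2); WM=0
i=3 t=4 v=7: → [4,6),[3,5); WM=0
i=4 t=4 v=8: → [4,6),[3,5); WM=0
i=5 t=7 v=8: → [7,9),[6,8); WM=6; [0,2) fires=3 [1,3) fires=2 [3,5) fires=2 [4,6) fires=2
i=6 t=9 v=4: → [9,11),[8,10); WM=6
i=7 t=8 v=5: → [8,10),[7,9); WM=6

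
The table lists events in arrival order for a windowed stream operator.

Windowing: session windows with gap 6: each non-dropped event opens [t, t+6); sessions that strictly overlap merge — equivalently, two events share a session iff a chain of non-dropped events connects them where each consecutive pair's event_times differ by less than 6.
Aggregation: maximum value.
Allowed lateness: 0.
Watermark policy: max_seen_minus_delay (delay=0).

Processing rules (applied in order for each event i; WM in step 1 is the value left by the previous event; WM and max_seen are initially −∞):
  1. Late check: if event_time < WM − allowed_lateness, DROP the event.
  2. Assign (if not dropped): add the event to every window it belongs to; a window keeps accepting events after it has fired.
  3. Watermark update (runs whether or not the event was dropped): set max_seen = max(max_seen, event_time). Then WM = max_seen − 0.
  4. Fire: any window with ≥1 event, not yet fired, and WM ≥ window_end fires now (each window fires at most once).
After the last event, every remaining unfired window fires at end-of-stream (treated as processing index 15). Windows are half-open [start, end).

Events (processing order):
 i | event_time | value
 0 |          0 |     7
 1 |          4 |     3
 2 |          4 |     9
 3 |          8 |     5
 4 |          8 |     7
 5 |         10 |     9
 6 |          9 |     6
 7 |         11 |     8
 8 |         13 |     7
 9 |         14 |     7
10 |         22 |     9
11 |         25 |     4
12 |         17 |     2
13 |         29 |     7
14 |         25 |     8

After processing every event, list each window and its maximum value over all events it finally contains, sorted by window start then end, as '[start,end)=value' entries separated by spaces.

[0,20)=9 [22,35)=9

i=0 t=0 v=7: → [0,6); WM=0
i=1 t=4 v=3: → [0,10); WM=4
i=2 t=4 v=9: → [0,10); WM=4
i=3 t=8 v=5: → [0,14); WM=8
i=4 t=8 v=7: → [0,14); WM=8
i=5 t=10 v=9: → [0,16); WM=10
i=6 t=9 v=6: DROP (t<10-0); WM=10
i=7 t=11 v=8: → [0,17); WM=11
i=8 t=13 v=7: → [0,19); WM=13
i=9 t=14 v=7: → [0,20); WM=14
i=10 t=22 v=9: → [22,28); WM=22
i=11 t=25 v=4: → [22,31); WM=25
i=12 t=17 v=2: DROP (t<25-0); WM=25
i=13 t=29 v=7: → [22,35); WM=29
i=14 t=25 v=8: DROP (t<29-0); WM=29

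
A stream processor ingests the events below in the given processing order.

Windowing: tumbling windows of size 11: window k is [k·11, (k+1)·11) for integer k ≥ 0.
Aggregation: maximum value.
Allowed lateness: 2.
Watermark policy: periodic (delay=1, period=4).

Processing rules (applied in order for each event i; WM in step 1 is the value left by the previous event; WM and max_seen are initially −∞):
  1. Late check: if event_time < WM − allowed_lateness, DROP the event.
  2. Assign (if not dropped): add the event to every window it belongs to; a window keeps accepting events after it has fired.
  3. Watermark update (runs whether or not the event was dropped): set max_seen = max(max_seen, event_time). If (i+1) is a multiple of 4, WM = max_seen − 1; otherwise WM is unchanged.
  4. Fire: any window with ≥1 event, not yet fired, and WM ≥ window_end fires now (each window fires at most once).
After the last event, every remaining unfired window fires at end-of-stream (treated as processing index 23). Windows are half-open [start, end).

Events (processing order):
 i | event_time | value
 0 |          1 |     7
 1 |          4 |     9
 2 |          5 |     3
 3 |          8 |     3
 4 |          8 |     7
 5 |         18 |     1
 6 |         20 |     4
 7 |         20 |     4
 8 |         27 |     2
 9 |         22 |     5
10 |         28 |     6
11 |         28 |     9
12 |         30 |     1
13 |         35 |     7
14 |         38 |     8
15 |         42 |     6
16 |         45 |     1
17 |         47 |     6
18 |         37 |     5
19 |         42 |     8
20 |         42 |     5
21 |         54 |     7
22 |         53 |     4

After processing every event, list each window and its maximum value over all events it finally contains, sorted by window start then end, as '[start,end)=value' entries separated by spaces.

[0,11)=9 [11,22)=4 [22,33)=9 [33,44)=8 [44,55)=7

i=0 t=1 v=7: → [0,11); WM=−∞
i=1 t=4 v=9: → [0,11); WM=−∞
i=2 t=5 v=3: → [0,11); WM=−∞
i=3 t=8 v=3: → [0,11); WM=7
i=4 t=8 v=7: → [0,11); WM=7
i=5 t=18 v=1: → [11,22); WM=7
i=6 t=20 v=4: → [11,22); WM=7
i=7 t=20 v=4: → [11,22); WM=19; [0,11) fires=9
i=8 t=27 v=2: → [22,33); WM=19
i=9 t=22 v=5: → [22,33); WM=19
i=10 t=28 v=6: → [22,33); WM=19
i=11 t=28 v=9: → [22,33); WM=27; [11,22) fires=4
i=12 t=30 v=1: → [22,33); WM=27
i=13 t=35 v=7: → [33,44); WM=27
i=14 t=38 v=8: → [33,44); WM=27
i=15 t=42 v=6: → [33,44); WM=41; [22,33) fires=9
i=16 t=45 v=1: → [44,55); WM=41
i=17 t=47 v=6: → [44,55); WM=41
i=18 t=37 v=5: DROP (t<41-2); WM=41
i=19 t=42 v=8: → [33,44); WM=46; [33,44) fires=8
i=20 t=42 v=5: DROP (t<46-2); WM=46
i=21 t=54 v=7: → [44,55); WM=46
i=22 t=53 v=4: → [44,55); WM=46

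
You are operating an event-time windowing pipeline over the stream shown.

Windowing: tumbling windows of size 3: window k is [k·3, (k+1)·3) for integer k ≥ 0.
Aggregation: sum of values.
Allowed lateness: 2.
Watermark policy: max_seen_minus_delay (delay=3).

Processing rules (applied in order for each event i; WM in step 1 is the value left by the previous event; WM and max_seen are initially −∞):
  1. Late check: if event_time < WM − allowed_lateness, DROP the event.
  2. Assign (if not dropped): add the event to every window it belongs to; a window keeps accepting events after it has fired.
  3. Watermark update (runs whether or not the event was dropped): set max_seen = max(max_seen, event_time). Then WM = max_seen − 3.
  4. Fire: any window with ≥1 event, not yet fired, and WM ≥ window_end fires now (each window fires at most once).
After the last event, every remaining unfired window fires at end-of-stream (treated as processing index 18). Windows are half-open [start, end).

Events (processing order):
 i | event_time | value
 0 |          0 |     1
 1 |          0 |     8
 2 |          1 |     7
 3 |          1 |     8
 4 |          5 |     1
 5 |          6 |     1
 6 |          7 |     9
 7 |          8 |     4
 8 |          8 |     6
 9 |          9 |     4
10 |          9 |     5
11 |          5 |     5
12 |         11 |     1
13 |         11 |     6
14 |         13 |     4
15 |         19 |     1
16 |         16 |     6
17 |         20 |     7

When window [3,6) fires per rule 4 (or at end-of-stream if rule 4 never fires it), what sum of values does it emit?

1

i=0 t=0 v=1: → [0,3); WM=-3
i=1 t=0 v=8: → [0,3); WM=-3
i=2 t=1 v=7: → [0,3); WM=-2
i=3 t=1 v=8: → [0,3); WM=-2
i=4 t=5 v=1: → [3,6); WM=2
i=5 t=6 v=1: → [6,9); WM=3; [0,3) fires=24
i=6 t=7 v=9: → [6,9); WM=4
i=7 t=8 v=4: → [6,9); WM=5
i=8 t=8 v=6: → [6,9); WM=5
i=9 t=9 v=4: → [9,12); WM=6; [3,6) fires=1
i=10 t=9 v=5: → [9,12); WM=6
i=11 t=5 v=5: → [3,6); WM=6
i=12 t=11 v=1: → [9,12); WM=8
i=13 t=11 v=6: → [9,12); WM=8
i=14 t=13 v=4: → [12,15); WM=10; [6,9) fires=20
i=15 t=19 v=1: → [18,21); WM=16; [9,12) fires=16 [12,15) fires=4
i=16 t=16 v=6: → [15,18); WM=16
i=17 t=20 v=7: → [18,21); WM=17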